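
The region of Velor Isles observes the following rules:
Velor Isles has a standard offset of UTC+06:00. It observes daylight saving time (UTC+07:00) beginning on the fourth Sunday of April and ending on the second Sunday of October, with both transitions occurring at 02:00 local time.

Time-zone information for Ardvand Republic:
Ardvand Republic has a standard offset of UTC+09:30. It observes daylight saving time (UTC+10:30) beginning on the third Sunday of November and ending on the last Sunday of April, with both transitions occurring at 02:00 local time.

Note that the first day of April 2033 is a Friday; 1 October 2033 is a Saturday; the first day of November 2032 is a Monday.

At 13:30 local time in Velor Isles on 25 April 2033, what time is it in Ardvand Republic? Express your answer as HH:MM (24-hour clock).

1 April 2033 is a Friday, so the first Sunday is April 3 and the fourth is April 24.
1 October 2033 is a Saturday, so the first Sunday is October 2 and the second is October 9.
25 April 2033 falls between 24 April and 9 October, so daylight saving is in effect and Velor Isles is at UTC+07:00.
13:30 Velor Isles − 7h = 06:30 UTC.
1 November 2032 is a Monday, so the first Sunday is November 7 and the third is November 21.
1 April 2033 is a Friday, so Sundays fall on 3, 10, 17, 24; the last is April 24.
At the standard offset (UTC+09:30), 06:30 UTC + 9h30m = 16:00 Ardvand Republic standard time.
The standard-time date in Ardvand Republic, 25 April 2033, does not fall between 21 November 2032 and 24 April 2033, so daylight saving is not in effect and Ardvand Republic is at UTC+09:30.
06:30 UTC + 9h30m = 16:00 Ardvand Republic.

16:00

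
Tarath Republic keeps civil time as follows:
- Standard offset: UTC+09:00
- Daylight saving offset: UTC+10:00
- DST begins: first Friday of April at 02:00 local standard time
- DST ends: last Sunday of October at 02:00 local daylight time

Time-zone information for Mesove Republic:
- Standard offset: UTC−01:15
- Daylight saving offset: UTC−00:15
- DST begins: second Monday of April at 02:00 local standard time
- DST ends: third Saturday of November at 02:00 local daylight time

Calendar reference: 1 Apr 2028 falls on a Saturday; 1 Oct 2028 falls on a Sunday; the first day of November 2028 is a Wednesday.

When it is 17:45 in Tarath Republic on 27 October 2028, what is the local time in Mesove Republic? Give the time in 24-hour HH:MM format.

1 April 2028 is a Saturday, so the first Friday is April 7.
1 October 2028 is a Sunday, so Sundays fall on 1, 8, 15, 22, 29; the last is October 29.
27 October 2028 falls between 7 April and 29 October, so daylight saving is in effect and Tarath Republic is at UTC+10:00.
17:45 Tarath Republic − 10h = 07:45 UTC.
1 April 2028 is a Saturday, so the first Monday is April 3 and the second is April 10.
1 November 2028 is a Wednesday, so the first Saturday is November 4 and the third is November 18.
At the standard offset (UTC−01:15), 07:45 UTC − 1h15m = 06:30 Mesove Republic standard time.
Daylight saving runs 10 April – 18 November; the standard-time date in Mesove Republic, 27 October 2028, is inside that window, so Mesove Republic is at UTC−00:15.
07:45 UTC − 0h15m = 07:30 Mesove Republic.

07:30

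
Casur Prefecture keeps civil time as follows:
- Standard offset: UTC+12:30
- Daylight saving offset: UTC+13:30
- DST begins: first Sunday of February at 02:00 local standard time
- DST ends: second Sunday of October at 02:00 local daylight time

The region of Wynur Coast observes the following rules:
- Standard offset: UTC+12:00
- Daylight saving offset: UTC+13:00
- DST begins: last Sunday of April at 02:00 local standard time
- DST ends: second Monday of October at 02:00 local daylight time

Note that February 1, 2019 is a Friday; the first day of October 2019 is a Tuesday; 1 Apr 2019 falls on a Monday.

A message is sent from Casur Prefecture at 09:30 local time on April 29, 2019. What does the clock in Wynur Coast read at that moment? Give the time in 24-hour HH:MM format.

09:00

1 February 2019 is a Friday, so the first Sunday is February 3.
1 October 2019 is a Tuesday, so the first Sunday is October 6 and the second is October 13.
Daylight saving runs 3 February – 13 October; April 29, 2019 is inside that window, so Casur Prefecture is at UTC+13:30.
09:30 Casur Prefecture − 13h30m = 20:00 UTC (rolling into the previous day, 28 April 2019).
1 April 2019 is a Monday, so Sundays fall on 7, 14, 21, 28; the last is April 28.
1 October 2019 is a Tuesday, so the first Monday is October 7 and the second is October 14.
At the standard offset (UTC+12:00), 20:00 UTC + 12h = 08:00 Wynur Coast standard time (rolling into the next day, 29 April 2019).
Daylight saving runs 28 April – 14 October; the standard-time date in Wynur Coast, April 29, 2019, is inside that window, so Wynur Coast is at UTC+13:00.
20:00 UTC + 13h = 09:00 Wynur Coast (rolling into the next day, 29 April 2019).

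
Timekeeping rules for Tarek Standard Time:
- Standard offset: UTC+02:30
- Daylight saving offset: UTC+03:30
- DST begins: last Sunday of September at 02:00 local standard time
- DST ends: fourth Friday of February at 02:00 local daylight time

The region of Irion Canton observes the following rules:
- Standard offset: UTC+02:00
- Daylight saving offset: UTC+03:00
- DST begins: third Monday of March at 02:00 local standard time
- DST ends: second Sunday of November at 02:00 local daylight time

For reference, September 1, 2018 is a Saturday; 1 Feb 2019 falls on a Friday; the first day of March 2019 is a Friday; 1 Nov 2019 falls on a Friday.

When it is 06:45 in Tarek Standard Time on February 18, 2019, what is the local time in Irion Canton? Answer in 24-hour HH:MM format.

1 September 2018 is a Saturday, so Sundays fall on 2, 9, 16, 23, 30; the last is September 30.
1 February 2019 is a Friday, so the first Friday is February 1 and the fourth is February 22.
February 18, 2019 lies within the daylight-saving period (30 September 2018 – 22 February 2019), so Tarek Standard Time is on daylight time, UTC+03:30.
06:45 Tarek Standard Time − 3h30m = 03:15 UTC.
1 March 2019 is a Friday, so the first Monday is March 4 and the third is March 18.
1 November 2019 is a Friday, so the first Sunday is November 3 and the second is November 10.
At the standard offset (UTC+02:00), 03:15 UTC + 2h = 05:15 Irion Canton standard time.
Daylight saving runs 18 March – 10 November; the standard-time date in Irion Canton, February 18, 2019, is outside that window, so Irion Canton is on standard time at UTC+02:00.
03:15 UTC + 2h = 05:15 Irion Canton.

05:15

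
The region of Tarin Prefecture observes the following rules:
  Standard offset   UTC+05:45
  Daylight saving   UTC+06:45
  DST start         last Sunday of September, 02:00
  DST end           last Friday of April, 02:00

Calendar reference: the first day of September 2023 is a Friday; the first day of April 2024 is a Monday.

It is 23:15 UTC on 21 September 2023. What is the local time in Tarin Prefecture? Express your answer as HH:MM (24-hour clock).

1 September 2023 is a Friday, so Sundays fall on 3, 10, 17, 24; the last is September 24.
1 April 2024 is a Monday, so Fridays fall on 5, 12, 19, 26; the last is April 26.
At the standard offset (UTC+05:45), 23:15 UTC + 5h45m = 05:00 Tarin Prefecture standard time (rolling into the next day, 22 September 2023).
Daylight saving runs 24 September 2023 – 26 April 2024; the standard-time date in Tarin Prefecture, 22 September 2023, is outside that window, so Tarin Prefecture is on standard time at UTC+05:45.
23:15 UTC + 5h45m = 05:00 local (rolling into the next day, 22 September 2023).

05:00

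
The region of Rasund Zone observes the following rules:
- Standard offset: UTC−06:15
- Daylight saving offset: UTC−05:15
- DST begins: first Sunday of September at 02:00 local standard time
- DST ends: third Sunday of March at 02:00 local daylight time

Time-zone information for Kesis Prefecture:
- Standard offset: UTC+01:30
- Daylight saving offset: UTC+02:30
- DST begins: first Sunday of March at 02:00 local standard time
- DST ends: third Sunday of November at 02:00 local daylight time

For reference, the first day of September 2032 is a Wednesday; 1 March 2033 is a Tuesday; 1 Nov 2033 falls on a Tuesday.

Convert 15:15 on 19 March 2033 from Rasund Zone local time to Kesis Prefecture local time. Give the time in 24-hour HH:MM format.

1 September 2032 is a Wednesday, so the first Sunday is September 5.
1 March 2033 is a Tuesday, so the first Sunday is March 6 and the third is March 20.
19 March 2033 lies within the daylight-saving period (5 September 2032 – 20 March 2033), so Rasund Zone is on daylight time, UTC−05:15.
15:15 Rasund Zone + 5h15m = 20:30 UTC.
1 March 2033 is a Tuesday, so the first Sunday is March 6.
1 November 2033 is a Tuesday, so the first Sunday is November 6 and the third is November 20.
At the standard offset (UTC+01:30), 20:30 UTC + 1h30m = 22:00 Kesis Prefecture standard time.
The standard-time date in Kesis Prefecture, 19 March 2033, lies within the daylight-saving period (6 March – 20 November), so Kesis Prefecture is on daylight time, UTC+02:30.
20:30 UTC + 2h30m = 23:00 Kesis Prefecture.

23:00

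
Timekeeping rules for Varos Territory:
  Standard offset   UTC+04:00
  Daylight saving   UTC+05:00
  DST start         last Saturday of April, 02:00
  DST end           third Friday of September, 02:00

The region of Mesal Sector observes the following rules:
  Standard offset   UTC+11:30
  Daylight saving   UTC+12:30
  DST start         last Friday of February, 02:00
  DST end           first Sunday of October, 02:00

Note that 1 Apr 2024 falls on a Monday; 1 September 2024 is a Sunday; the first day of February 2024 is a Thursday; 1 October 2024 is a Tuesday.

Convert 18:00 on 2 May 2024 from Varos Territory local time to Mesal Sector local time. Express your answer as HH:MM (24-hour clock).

1 April 2024 is a Monday, so Saturdays fall on 6, 13, 20, 27; the last is April 27.
1 September 2024 is a Sunday, so the first Friday is September 6 and the third is September 20.
Daylight saving runs 27 April – 20 September; 2 May 2024 is inside that window, so Varos Territory is at UTC+05:00.
18:00 Varos Territory − 5h = 13:00 UTC.
1 February 2024 is a Thursday, so Fridays fall on 2, 9, 16, 23; the last is February 23.
1 October 2024 is a Tuesday, so the first Sunday is October 6.
At the standard offset (UTC+11:30), 13:00 UTC + 11h30m = 00:30 Mesal Sector standard time (rolling into the next day, 3 May 2024).
The standard-time date in Mesal Sector, 3 May 2024, falls between 23 February and 6 October, so daylight saving is in effect and Mesal Sector is at UTC+12:30.
13:00 UTC + 12h30m = 01:30 Mesal Sector (rolling into the next day, 3 May 2024).

01:30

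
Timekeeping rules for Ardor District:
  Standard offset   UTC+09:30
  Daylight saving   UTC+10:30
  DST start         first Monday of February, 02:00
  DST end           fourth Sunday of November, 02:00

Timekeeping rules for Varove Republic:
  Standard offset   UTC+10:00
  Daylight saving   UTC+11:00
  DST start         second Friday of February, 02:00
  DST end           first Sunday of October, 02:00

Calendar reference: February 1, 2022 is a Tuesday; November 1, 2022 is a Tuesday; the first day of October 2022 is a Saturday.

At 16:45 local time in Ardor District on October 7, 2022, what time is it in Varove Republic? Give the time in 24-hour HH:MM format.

1 February 2022 is a Tuesday, so the first Monday is February 7.
1 November 2022 is a Tuesday, so the first Sunday is November 6 and the fourth is November 27.
October 7, 2022 falls between 7 February and 27 November, so daylight saving is in effect and Ardor District is at UTC+10:30.
16:45 Ardor District − 10h30m = 06:15 UTC.
1 February 2022 is a Tuesday, so the first Friday is February 4 and the second is February 11.
1 October 2022 is a Saturday, so the first Sunday is October 2.
At the standard offset (UTC+10:00), 06:15 UTC + 10h = 16:15 Varove Republic standard time.
Daylight saving runs 11 February – 2 October; the standard-time date in Varove Republic, October 7, 2022, is outside that window, so Varove Republic is on standard time at UTC+10:00.
06:15 UTC + 10h = 16:15 Varove Republic.

16:15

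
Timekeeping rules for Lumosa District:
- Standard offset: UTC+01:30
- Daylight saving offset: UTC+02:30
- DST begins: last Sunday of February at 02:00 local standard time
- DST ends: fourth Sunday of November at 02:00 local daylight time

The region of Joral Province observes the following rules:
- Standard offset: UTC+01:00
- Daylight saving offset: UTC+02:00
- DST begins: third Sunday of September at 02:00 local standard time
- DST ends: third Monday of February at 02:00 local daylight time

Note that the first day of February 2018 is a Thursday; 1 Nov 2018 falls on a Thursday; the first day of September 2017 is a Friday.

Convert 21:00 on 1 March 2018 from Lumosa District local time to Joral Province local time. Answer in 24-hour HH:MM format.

1 February 2018 is a Thursday, so Sundays fall on 4, 11, 18, 25; the last is February 25.
1 November 2018 is a Thursday, so the first Sunday is November 4 and the fourth is November 25.
1 March 2018 falls between 25 February and 25 November, so daylight saving is in effect and Lumosa District is at UTC+02:30.
21:00 Lumosa District − 2h30m = 18:30 UTC.
1 September 2017 is a Friday, so the first Sunday is September 3 and the third is September 17.
1 February 2018 is a Thursday, so the first Monday is February 5 and the third is February 19.
At the standard offset (UTC+01:00), 18:30 UTC + 1h = 19:30 Joral Province standard time.
The standard-time date in Joral Province, 1 March 2018, is outside the daylight-saving period (17 September 2017 – 19 February 2018), so Joral Province is on standard time, UTC+01:00.
18:30 UTC + 1h = 19:30 Joral Province.

19:30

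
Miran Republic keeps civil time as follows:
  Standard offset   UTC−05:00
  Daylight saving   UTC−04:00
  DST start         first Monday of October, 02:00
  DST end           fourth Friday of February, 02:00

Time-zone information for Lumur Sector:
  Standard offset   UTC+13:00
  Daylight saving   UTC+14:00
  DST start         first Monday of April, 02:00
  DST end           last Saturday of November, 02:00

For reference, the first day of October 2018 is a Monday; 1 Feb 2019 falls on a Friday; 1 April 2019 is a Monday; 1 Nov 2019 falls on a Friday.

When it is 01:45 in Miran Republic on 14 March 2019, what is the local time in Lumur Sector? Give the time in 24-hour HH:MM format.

1 October 2018 is a Monday, so the first Monday is October 1.
1 February 2019 is a Friday, so the first Friday is February 1 and the fourth is February 22.
Daylight saving runs 1 October 2018 – 22 February 2019; 14 March 2019 is outside that window, so Miran Republic is on standard time at UTC−05:00.
01:45 Miran Republic + 5h = 06:45 UTC.
1 April 2019 is a Monday, so the first Monday is April 1.
1 November 2019 is a Friday, so Saturdays fall on 2, 9, 16, 23, 30; the last is November 30.
At the standard offset (UTC+13:00), 06:45 UTC + 13h = 19:45 Lumur Sector standard time.
Daylight saving runs 1 April – 30 November; the standard-time date in Lumur Sector, 14 March 2019, is outside that window, so Lumur Sector is on standard time at UTC+13:00.
06:45 UTC + 13h = 19:45 Lumur Sector.

19:45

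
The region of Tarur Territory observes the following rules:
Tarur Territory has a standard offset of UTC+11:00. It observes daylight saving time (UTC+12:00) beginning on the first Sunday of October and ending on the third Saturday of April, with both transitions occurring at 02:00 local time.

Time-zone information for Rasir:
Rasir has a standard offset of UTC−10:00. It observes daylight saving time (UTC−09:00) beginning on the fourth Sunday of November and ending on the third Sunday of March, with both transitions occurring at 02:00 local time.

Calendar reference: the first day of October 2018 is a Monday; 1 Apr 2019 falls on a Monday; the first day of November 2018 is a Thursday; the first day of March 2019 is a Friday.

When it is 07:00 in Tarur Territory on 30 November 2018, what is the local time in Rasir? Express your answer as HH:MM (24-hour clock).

1 October 2018 is a Monday, so the first Sunday is October 7.
1 April 2019 is a Monday, so the first Saturday is April 6 and the third is April 20.
30 November 2018 falls between 7 October 2018 and 20 April 2019, so daylight saving is in effect and Tarur Territory is at UTC+12:00.
07:00 Tarur Territory − 12h = 19:00 UTC (rolling into the previous day, 29 November 2018).
1 November 2018 is a Thursday, so the first Sunday is November 4 and the fourth is November 25.
1 March 2019 is a Friday, so the first Sunday is March 3 and the third is March 17.
At the standard offset (UTC−10:00), 19:00 UTC − 10h = 09:00 Rasir standard time.
Daylight saving runs 25 November 2018 – 17 March 2019; the standard-time date in Rasir, 29 November 2018, is inside that window, so Rasir is at UTC−09:00.
19:00 UTC − 9h = 10:00 Rasir.

10:00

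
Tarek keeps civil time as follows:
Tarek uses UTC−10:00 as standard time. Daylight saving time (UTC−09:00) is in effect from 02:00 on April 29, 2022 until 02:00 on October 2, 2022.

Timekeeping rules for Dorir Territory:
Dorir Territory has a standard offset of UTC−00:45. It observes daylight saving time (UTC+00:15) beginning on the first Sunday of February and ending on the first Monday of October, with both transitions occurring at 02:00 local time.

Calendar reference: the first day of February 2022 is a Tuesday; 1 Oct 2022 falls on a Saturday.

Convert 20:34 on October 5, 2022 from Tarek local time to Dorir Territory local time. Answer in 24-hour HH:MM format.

05:49

Daylight saving runs 29 April – 2 October; October 5, 2022 is outside that window, so Tarek is on standard time at UTC−10:00.
20:34 Tarek + 10h = 06:34 UTC (rolling into the next day, 6 October 2022).
1 February 2022 is a Tuesday, so the first Sunday is February 6.
1 October 2022 is a Saturday, so the first Monday is October 3.
At the standard offset (UTC−00:45), 06:34 UTC − 0h45m = 05:49 Dorir Territory standard time.
The standard-time date in Dorir Territory, October 6, 2022, does not fall between 6 February and 3 October, so daylight saving is not in effect and Dorir Territory is at UTC−00:45.
06:34 UTC − 0h45m = 05:49 Dorir Territory.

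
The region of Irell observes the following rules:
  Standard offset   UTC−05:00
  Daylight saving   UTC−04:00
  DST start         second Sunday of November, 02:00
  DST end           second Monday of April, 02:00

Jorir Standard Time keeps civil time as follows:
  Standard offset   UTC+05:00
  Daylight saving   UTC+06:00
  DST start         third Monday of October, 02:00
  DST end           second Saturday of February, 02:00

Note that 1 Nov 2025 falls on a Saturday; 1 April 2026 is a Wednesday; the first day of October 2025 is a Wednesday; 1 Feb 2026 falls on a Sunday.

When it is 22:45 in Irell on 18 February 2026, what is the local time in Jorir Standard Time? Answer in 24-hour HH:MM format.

1 November 2025 is a Saturday, so the first Sunday is November 2 and the second is November 9.
1 April 2026 is a Wednesday, so the first Monday is April 6 and the second is April 13.
18 February 2026 lies within the daylight-saving period (9 November 2025 – 13 April 2026), so Irell is on daylight time, UTC−04:00.
22:45 Irell + 4h = 02:45 UTC (rolling into the next day, 19 February 2026).
1 October 2025 is a Wednesday, so the first Monday is October 6 and the third is October 20.
1 February 2026 is a Sunday, so the first Saturday is February 7 and the second is February 14.
At the standard offset (UTC+05:00), 02:45 UTC + 5h = 07:45 Jorir Standard Time standard time.
Daylight saving runs 20 October 2025 – 14 February 2026; the standard-time date in Jorir Standard Time, 19 February 2026, is outside that window, so Jorir Standard Time is on standard time at UTC+05:00.
02:45 UTC + 5h = 07:45 Jorir Standard Time.

07:45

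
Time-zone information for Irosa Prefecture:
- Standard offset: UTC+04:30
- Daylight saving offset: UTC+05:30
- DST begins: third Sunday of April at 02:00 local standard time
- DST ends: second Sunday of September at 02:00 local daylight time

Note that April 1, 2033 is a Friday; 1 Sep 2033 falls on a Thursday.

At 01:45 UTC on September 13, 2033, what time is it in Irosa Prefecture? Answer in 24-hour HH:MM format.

1 April 2033 is a Friday, so the first Sunday is April 3 and the third is April 17.
1 September 2033 is a Thursday, so the first Sunday is September 4 and the second is September 11.
At the standard offset (UTC+04:30), 01:45 UTC + 4h30m = 06:15 Irosa Prefecture standard time.
The standard-time date in Irosa Prefecture, September 13, 2033, is outside the daylight-saving period (17 April – 11 September), so Irosa Prefecture is on standard time, UTC+04:30.
01:45 UTC + 4h30m = 06:15 local.

06:15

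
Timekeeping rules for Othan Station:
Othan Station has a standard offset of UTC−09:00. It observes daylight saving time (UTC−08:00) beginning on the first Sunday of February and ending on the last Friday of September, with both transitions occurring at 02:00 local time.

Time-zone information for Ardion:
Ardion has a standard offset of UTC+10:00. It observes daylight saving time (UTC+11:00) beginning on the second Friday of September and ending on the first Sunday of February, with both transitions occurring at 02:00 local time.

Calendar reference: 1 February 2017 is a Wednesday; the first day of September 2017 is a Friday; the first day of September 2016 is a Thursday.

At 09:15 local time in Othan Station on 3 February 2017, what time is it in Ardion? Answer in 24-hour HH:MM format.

05:15

1 February 2017 is a Wednesday, so the first Sunday is February 5.
1 September 2017 is a Friday, so Fridays fall on 1, 8, 15, 22, 29; the last is September 29.
3 February 2017 is outside the daylight-saving period (5 February – 29 September), so Othan Station is on standard time, UTC−09:00.
09:15 Othan Station + 9h = 18:15 UTC.
1 September 2016 is a Thursday, so the first Friday is September 2 and the second is September 9.
1 February 2017 is a Wednesday, so the first Sunday is February 5.
At the standard offset (UTC+10:00), 18:15 UTC + 10h = 04:15 Ardion standard time (rolling into the next day, 4 February 2017).
The standard-time date in Ardion, 4 February 2017, falls between 9 September 2016 and 5 February 2017, so daylight saving is in effect and Ardion is at UTC+11:00.
18:15 UTC + 11h = 05:15 Ardion (rolling into the next day, 4 February 2017).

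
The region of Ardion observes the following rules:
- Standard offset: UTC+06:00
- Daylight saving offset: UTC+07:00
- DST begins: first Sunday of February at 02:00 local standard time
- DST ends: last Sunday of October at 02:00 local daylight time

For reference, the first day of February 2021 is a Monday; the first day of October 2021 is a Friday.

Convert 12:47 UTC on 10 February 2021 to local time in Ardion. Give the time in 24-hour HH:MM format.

1 February 2021 is a Monday, so the first Sunday is February 7.
1 October 2021 is a Friday, so Sundays fall on 3, 10, 17, 24, 31; the last is October 31.
At the standard offset (UTC+06:00), 12:47 UTC + 6h = 18:47 Ardion standard time.
The standard-time date in Ardion, 10 February 2021, falls between 7 February and 31 October, so daylight saving is in effect and Ardion is at UTC+07:00.
12:47 UTC + 7h = 19:47 local.

19:47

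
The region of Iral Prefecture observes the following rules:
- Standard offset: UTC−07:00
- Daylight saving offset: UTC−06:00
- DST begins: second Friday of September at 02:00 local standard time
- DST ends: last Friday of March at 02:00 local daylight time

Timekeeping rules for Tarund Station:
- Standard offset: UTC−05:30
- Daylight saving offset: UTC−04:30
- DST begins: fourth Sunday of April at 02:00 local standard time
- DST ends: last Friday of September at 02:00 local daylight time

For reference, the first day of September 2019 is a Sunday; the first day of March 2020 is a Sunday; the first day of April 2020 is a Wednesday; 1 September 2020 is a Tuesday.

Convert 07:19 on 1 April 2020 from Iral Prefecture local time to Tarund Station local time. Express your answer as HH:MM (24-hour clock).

08:49

1 September 2019 is a Sunday, so the first Friday is September 6 and the second is September 13.
1 March 2020 is a Sunday, so Fridays fall on 6, 13, 20, 27; the last is March 27.
1 April 2020 does not fall between 13 September 2019 and 27 March 2020, so daylight saving is not in effect and Iral Prefecture is at UTC−07:00.
07:19 Iral Prefecture + 7h = 14:19 UTC.
1 April 2020 is a Wednesday, so the first Sunday is April 5 and the fourth is April 26.
1 September 2020 is a Tuesday, so Fridays fall on 4, 11, 18, 25; the last is September 25.
At the standard offset (UTC−05:30), 14:19 UTC − 5h30m = 08:49 Tarund Station standard time.
The standard-time date in Tarund Station, 1 April 2020, does not fall between 26 April and 25 September, so daylight saving is not in effect and Tarund Station is at UTC−05:30.
14:19 UTC − 5h30m = 08:49 Tarund Station.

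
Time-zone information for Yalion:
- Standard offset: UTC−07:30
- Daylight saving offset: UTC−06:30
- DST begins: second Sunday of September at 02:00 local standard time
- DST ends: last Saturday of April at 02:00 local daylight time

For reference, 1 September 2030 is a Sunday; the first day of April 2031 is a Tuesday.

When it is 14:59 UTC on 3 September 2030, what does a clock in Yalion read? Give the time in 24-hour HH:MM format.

07:29

1 September 2030 is a Sunday, so the first Sunday is September 1 and the second is September 8.
1 April 2031 is a Tuesday, so Saturdays fall on 5, 12, 19, 26; the last is April 26.
At the standard offset (UTC−07:30), 14:59 UTC − 7h30m = 07:29 Yalion standard time.
Daylight saving runs 8 September 2030 – 26 April 2031; the standard-time date in Yalion, 3 September 2030, is outside that window, so Yalion is on standard time at UTC−07:30.
14:59 UTC − 7h30m = 07:29 local.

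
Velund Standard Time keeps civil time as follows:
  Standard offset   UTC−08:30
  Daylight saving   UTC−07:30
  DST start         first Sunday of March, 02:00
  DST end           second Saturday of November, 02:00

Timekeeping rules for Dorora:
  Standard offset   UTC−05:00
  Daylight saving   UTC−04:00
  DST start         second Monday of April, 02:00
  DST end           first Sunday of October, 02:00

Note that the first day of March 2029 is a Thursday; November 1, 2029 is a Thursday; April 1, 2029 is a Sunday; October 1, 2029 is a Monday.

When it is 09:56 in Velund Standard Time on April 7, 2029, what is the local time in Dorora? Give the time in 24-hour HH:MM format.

12:26

1 March 2029 is a Thursday, so the first Sunday is March 4.
1 November 2029 is a Thursday, so the first Saturday is November 3 and the second is November 10.
April 7, 2029 falls between 4 March and 10 November, so daylight saving is in effect and Velund Standard Time is at UTC−07:30.
09:56 Velund Standard Time + 7h30m = 17:26 UTC.
1 April 2029 is a Sunday, so the first Monday is April 2 and the second is April 9.
1 October 2029 is a Monday, so the first Sunday is October 7.
At the standard offset (UTC−05:00), 17:26 UTC − 5h = 12:26 Dorora standard time.
The standard-time date in Dorora, April 7, 2029, does not fall between 9 April and 7 October, so daylight saving is not in effect and Dorora is at UTC−05:00.
17:26 UTC − 5h = 12:26 Dorora.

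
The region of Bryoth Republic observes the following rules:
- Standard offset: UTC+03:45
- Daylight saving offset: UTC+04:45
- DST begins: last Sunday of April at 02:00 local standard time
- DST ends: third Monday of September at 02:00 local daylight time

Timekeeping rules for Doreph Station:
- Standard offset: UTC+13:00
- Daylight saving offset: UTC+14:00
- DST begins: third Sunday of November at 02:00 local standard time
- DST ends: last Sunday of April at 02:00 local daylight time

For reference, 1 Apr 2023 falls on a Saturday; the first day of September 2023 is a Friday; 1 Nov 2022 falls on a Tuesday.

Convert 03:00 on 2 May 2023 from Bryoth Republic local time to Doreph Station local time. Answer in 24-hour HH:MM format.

11:15

1 April 2023 is a Saturday, so Sundays fall on 2, 9, 16, 23, 30; the last is April 30.
1 September 2023 is a Friday, so the first Monday is September 4 and the third is September 18.
2 May 2023 falls between 30 April and 18 September, so daylight saving is in effect and Bryoth Republic is at UTC+04:45.
03:00 Bryoth Republic − 4h45m = 22:15 UTC (rolling into the previous day, 1 May 2023).
1 November 2022 is a Tuesday, so the first Sunday is November 6 and the third is November 20.
1 April 2023 is a Saturday, so Sundays fall on 2, 9, 16, 23, 30; the last is April 30.
At the standard offset (UTC+13:00), 22:15 UTC + 13h = 11:15 Doreph Station standard time (rolling into the next day, 2 May 2023).
Daylight saving runs 20 November 2022 – 30 April 2023; the standard-time date in Doreph Station, 2 May 2023, is outside that window, so Doreph Station is on standard time at UTC+13:00.
22:15 UTC + 13h = 11:15 Doreph Station (rolling into the next day, 2 May 2023).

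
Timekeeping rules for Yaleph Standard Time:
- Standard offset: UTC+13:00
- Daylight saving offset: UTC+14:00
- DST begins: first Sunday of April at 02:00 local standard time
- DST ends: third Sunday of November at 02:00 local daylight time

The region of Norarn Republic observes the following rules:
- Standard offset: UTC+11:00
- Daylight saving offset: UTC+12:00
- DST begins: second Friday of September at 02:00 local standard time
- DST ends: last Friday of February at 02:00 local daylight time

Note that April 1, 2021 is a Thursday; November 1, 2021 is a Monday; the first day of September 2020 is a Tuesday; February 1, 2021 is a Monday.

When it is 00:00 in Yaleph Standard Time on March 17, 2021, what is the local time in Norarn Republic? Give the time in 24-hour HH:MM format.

1 April 2021 is a Thursday, so the first Sunday is April 4.
1 November 2021 is a Monday, so the first Sunday is November 7 and the third is November 21.
Daylight saving runs 4 April – 21 November; March 17, 2021 is outside that window, so Yaleph Standard Time is on standard time at UTC+13:00.
00:00 Yaleph Standard Time − 13h = 11:00 UTC (rolling into the previous day, 16 March 2021).
1 September 2020 is a Tuesday, so the first Friday is September 4 and the second is September 11.
1 February 2021 is a Monday, so Fridays fall on 5, 12, 19, 26; the last is February 26.
At the standard offset (UTC+11:00), 11:00 UTC + 11h = 22:00 Norarn Republic standard time.
The standard-time date in Norarn Republic, March 16, 2021, is outside the daylight-saving period (11 September 2020 – 26 February 2021), so Norarn Republic is on standard time, UTC+11:00.
11:00 UTC + 11h = 22:00 Norarn Republic.

22:00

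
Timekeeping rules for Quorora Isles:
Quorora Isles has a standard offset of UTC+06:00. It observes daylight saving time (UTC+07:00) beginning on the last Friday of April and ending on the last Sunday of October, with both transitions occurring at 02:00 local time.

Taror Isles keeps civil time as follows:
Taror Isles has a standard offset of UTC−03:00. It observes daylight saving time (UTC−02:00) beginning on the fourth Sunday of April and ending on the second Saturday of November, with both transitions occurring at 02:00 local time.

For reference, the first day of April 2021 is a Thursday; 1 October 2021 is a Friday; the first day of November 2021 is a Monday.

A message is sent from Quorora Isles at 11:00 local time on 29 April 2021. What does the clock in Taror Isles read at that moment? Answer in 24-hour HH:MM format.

1 April 2021 is a Thursday, so Fridays fall on 2, 9, 16, 23, 30; the last is April 30.
1 October 2021 is a Friday, so Sundays fall on 3, 10, 17, 24, 31; the last is October 31.
29 April 2021 is outside the daylight-saving period (30 April – 31 October), so Quorora Isles is on standard time, UTC+06:00.
11:00 Quorora Isles − 6h = 05:00 UTC.
1 April 2021 is a Thursday, so the first Sunday is April 4 and the fourth is April 25.
1 November 2021 is a Monday, so the first Saturday is November 6 and the second is November 13.
At the standard offset (UTC−03:00), 05:00 UTC − 3h = 02:00 Taror Isles standard time.
Daylight saving runs 25 April – 13 November; the standard-time date in Taror Isles, 29 April 2021, is inside that window, so Taror Isles is at UTC−02:00.
05:00 UTC − 2h = 03:00 Taror Isles.

03:00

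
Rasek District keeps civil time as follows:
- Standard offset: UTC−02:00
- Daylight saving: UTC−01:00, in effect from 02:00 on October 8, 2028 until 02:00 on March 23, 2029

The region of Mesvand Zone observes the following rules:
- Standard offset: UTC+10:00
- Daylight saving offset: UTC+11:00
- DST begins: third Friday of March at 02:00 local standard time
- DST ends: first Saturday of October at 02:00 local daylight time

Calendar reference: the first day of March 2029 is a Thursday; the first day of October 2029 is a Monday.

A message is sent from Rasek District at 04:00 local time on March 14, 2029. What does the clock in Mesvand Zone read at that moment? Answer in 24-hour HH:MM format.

15:00

March 14, 2029 falls between 8 October 2028 and 23 March 2029, so daylight saving is in effect and Rasek District is at UTC−01:00.
04:00 Rasek District + 1h = 05:00 UTC.
1 March 2029 is a Thursday, so the first Friday is March 2 and the third is March 16.
1 October 2029 is a Monday, so the first Saturday is October 6.
At the standard offset (UTC+10:00), 05:00 UTC + 10h = 15:00 Mesvand Zone standard time.
Daylight saving runs 16 March – 6 October; the standard-time date in Mesvand Zone, March 14, 2029, is outside that window, so Mesvand Zone is on standard time at UTC+10:00.
05:00 UTC + 10h = 15:00 Mesvand Zone.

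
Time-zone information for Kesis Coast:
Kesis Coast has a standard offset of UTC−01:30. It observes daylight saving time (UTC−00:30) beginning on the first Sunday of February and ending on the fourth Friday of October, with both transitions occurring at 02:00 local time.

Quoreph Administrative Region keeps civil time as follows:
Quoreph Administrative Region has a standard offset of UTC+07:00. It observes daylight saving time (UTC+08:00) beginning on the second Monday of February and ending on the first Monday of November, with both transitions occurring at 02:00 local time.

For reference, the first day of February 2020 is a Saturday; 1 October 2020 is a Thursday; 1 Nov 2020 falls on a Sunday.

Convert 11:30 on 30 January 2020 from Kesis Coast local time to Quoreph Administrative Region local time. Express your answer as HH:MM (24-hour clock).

20:00

1 February 2020 is a Saturday, so the first Sunday is February 2.
1 October 2020 is a Thursday, so the first Friday is October 2 and the fourth is October 23.
30 January 2020 is outside the daylight-saving period (2 February – 23 October), so Kesis Coast is on standard time, UTC−01:30.
11:30 Kesis Coast + 1h30m = 13:00 UTC.
1 February 2020 is a Saturday, so the first Monday is February 3 and the second is February 10.
1 November 2020 is a Sunday, so the first Monday is November 2.
At the standard offset (UTC+07:00), 13:00 UTC + 7h = 20:00 Quoreph Administrative Region standard time.
The standard-time date in Quoreph Administrative Region, 30 January 2020, is outside the daylight-saving period (10 February – 2 November), so Quoreph Administrative Region is on standard time, UTC+07:00.
13:00 UTC + 7h = 20:00 Quoreph Administrative Region.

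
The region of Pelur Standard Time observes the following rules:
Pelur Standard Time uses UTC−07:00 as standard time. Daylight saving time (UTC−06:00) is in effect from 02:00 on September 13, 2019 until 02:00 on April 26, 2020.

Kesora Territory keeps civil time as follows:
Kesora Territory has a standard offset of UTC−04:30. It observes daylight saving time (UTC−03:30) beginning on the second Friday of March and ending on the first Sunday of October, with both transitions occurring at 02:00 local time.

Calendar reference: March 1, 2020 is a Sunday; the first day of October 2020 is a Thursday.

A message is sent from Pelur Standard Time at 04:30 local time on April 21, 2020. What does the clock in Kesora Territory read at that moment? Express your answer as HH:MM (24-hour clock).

07:00

April 21, 2020 falls between 13 September 2019 and 26 April 2020, so daylight saving is in effect and Pelur Standard Time is at UTC−06:00.
04:30 Pelur Standard Time + 6h = 10:30 UTC.
1 March 2020 is a Sunday, so the first Friday is March 6 and the second is March 13.
1 October 2020 is a Thursday, so the first Sunday is October 4.
At the standard offset (UTC−04:30), 10:30 UTC − 4h30m = 06:00 Kesora Territory standard time.
Daylight saving runs 13 March – 4 October; the standard-time date in Kesora Territory, April 21, 2020, is inside that window, so Kesora Territory is at UTC−03:30.
10:30 UTC − 3h30m = 07:00 Kesora Territory.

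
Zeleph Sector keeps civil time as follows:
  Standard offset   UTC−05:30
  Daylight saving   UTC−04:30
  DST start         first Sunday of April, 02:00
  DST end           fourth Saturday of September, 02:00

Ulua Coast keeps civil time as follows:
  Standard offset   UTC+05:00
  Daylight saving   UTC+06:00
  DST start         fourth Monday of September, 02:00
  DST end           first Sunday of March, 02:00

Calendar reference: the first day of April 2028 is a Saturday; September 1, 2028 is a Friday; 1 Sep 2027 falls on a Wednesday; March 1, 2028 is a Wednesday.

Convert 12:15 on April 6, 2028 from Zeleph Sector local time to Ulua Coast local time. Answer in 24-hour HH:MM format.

21:45

1 April 2028 is a Saturday, so the first Sunday is April 2.
1 September 2028 is a Friday, so the first Saturday is September 2 and the fourth is September 23.
April 6, 2028 lies within the daylight-saving period (2 April – 23 September), so Zeleph Sector is on daylight time, UTC−04:30.
12:15 Zeleph Sector + 4h30m = 16:45 UTC.
1 September 2027 is a Wednesday, so the first Monday is September 6 and the fourth is September 27.
1 March 2028 is a Wednesday, so the first Sunday is March 5.
At the standard offset (UTC+05:00), 16:45 UTC + 5h = 21:45 Ulua Coast standard time.
Daylight saving runs 27 September 2027 – 5 March 2028; the standard-time date in Ulua Coast, April 6, 2028, is outside that window, so Ulua Coast is on standard time at UTC+05:00.
16:45 UTC + 5h = 21:45 Ulua Coast.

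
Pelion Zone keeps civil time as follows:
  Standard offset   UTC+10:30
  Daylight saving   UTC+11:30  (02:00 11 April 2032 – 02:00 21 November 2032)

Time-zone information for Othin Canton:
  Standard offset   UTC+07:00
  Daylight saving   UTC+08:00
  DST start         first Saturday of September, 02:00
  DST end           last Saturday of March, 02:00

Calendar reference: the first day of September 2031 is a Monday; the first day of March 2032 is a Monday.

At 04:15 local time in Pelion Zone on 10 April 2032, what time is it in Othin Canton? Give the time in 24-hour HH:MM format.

00:45

10 April 2032 does not fall between 11 April and 21 November, so daylight saving is not in effect and Pelion Zone is at UTC+10:30.
04:15 Pelion Zone − 10h30m = 17:45 UTC (rolling into the previous day, 9 April 2032).
1 September 2031 is a Monday, so the first Saturday is September 6.
1 March 2032 is a Monday, so Saturdays fall on 6, 13, 20, 27; the last is March 27.
At the standard offset (UTC+07:00), 17:45 UTC + 7h = 00:45 Othin Canton standard time (rolling into the next day, 10 April 2032).
The standard-time date in Othin Canton, 10 April 2032, does not fall between 6 September 2031 and 27 March 2032, so daylight saving is not in effect and Othin Canton is at UTC+07:00.
17:45 UTC + 7h = 00:45 Othin Canton (rolling into the next day, 10 April 2032).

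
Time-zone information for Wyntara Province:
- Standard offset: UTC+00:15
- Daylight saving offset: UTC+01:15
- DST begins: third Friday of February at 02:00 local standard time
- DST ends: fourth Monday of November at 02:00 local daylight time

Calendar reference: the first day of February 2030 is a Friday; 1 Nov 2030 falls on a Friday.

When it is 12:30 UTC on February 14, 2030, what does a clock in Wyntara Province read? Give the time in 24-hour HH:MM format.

12:45

1 February 2030 is a Friday, so the first Friday is February 1 and the third is February 15.
1 November 2030 is a Friday, so the first Monday is November 4 and the fourth is November 25.
At the standard offset (UTC+00:15), 12:30 UTC + 0h15m = 12:45 Wyntara Province standard time.
The standard-time date in Wyntara Province, February 14, 2030, is outside the daylight-saving period (15 February – 25 November), so Wyntara Province is on standard time, UTC+00:15.
12:30 UTC + 0h15m = 12:45 local.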